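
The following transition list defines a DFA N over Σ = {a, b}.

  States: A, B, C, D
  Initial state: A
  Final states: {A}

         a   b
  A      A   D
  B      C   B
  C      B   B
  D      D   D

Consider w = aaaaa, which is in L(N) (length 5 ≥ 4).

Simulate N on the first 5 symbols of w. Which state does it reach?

Run of N on the first 5 characters of w = a a a a a:
  step 0: A  (start)
  step 1: A  (read a: A→A)
  step 2: A  (read a: A→A)
  step 3: A  (read a: A→A)
  step 4: A  (read a: A→A)
  step 5: A  (read a: A→A)

After reading 5 characters, N is in state A.

A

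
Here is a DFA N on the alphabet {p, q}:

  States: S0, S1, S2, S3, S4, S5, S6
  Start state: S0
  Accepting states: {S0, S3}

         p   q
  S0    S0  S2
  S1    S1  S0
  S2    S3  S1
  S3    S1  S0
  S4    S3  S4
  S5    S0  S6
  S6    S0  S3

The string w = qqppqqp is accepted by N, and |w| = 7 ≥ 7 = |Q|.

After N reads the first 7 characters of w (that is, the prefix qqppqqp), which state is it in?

Run of N on the first 7 characters of w = q q p p q q p:
  step 0: S0  (start)
  step 1: S2  (read q: S0→S2)
  step 2: S1  (read q: S2→S1)
  step 3: S1  (read p: S1→S1)
  step 4: S1  (read p: S1→S1)
  step 5: S0  (read q: S1→S0)
  step 6: S2  (read q: S0→S2)
  step 7: S3  (read p: S2→S3)

After reading 7 characters, N is in state S3.
(This kind of state-tracing is the core of the pumping-lemma construction: with 7 states, pigeonhole forces a repeat within the first 7 steps.)

S3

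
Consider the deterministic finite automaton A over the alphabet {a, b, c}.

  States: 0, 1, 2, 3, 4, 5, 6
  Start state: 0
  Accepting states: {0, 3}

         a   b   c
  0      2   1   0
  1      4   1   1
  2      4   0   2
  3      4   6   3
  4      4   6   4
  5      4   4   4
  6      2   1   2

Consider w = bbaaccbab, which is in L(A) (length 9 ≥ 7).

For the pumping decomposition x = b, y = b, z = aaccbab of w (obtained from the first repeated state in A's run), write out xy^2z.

bbbaaccbab

xy^2z = b·b·b·aaccbab = bbbaaccbab.
Reading y = b takes A from 1 back to 1, so after x·y·y the machine is still in 1, and z then leads to the accepting state 0. Hence bbbaaccbab ∈ L(A).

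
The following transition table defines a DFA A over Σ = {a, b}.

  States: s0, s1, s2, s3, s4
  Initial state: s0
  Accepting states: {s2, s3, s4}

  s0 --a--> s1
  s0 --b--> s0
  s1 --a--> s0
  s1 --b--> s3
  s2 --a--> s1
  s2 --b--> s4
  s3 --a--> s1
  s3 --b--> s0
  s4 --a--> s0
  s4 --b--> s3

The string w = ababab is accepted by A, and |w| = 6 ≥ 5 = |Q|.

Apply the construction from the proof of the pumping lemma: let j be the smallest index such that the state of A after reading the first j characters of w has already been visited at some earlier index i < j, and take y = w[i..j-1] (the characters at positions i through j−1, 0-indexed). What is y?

ba

State sequence: s0 -a-> s1 -b-> s3 -a-> s1 -b-> s3 -a-> s1 -b-> s3
First repeat at step 3: s1 was already visited.

So i = 1, j = 3, giving x = w[0:1] = a, y = w[1:3] = ba, z = w[3:6] = bab.
Check: |xy| = 3 ≤ 5 and |y| = 2 ≥ 1. Reading y takes A from s1 back to s1, so every xyⁱz is accepted.
With |Q| = 5, pigeonhole forces a state repeat no later than step 5; the substring read between the first and second visits to that state can be pumped.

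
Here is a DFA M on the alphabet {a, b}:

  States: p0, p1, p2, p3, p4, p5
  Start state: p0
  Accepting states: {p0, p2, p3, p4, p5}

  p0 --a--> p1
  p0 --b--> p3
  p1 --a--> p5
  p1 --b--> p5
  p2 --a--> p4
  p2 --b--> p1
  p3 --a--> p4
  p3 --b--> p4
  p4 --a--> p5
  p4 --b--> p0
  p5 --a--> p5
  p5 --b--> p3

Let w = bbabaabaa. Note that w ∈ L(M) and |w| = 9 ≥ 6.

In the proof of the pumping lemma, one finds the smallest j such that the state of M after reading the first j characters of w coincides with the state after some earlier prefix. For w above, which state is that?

p3

Run of M on w = b b a b a a b a a:
  step 0: p0  (start)
  step 1: p3  (read b: p0→p3)
  step 2: p4  (read b: p3→p4)
  step 3: p5  (read a: p4→p5)
  step 4: p3  (read b: p5→p3)   ← first repeat (p3 seen earlier)
  step 5: p4  (read a: p3→p4)
  step 6: p5  (read a: p4→p5)
  step 7: p3  (read b: p5→p3)
  step 8: p4  (read a: p3→p4)
  step 9: p5  (read a: p4→p5)

The earliest repeat is at step j = 4: M is in p3, which it already visited at step i = 1.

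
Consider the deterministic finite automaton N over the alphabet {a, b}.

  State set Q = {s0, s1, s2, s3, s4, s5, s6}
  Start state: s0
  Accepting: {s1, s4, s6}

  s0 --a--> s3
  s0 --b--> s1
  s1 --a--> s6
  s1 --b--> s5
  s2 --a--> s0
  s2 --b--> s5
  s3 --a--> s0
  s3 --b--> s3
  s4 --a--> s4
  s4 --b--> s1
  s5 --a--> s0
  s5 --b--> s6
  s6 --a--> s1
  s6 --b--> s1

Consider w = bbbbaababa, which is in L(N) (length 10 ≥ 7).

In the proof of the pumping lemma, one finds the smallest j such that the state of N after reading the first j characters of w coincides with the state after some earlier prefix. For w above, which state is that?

State sequence: s0 -b-> s1 -b-> s5 -b-> s6 -b-> s1 -a-> s6 -a-> s1 -b-> s5 -a-> s0 -b-> s1 -a-> s6
First repeat at step 4: s1 was already visited.

The earliest repeat is at step j = 4: N is in s1, which it already visited at step i = 1.

s1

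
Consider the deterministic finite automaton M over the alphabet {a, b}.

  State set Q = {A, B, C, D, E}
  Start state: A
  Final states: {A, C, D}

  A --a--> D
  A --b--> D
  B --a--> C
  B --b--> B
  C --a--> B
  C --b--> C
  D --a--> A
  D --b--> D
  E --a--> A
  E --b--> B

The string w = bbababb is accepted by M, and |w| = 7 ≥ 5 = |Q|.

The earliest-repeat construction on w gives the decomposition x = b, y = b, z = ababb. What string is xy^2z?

bbbababb

xy^2z = b·b·b·ababb = bbbababb.
Reading y = b takes M from D back to D, so after x·y·y the machine is still in D, and z then leads to the accepting state D. Hence bbbababb ∈ L(M).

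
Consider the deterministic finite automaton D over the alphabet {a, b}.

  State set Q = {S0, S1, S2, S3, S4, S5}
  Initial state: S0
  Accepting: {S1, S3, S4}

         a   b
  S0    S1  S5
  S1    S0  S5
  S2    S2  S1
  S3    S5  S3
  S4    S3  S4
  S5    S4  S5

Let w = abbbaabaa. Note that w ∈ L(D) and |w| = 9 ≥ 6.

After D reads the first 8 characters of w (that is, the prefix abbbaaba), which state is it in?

Run of D on the first 8 characters of w = a b b b a a b a:
  step 0: S0  (start)
  step 1: S1  (read a: S0→S1)
  step 2: S5  (read b: S1→S5)
  step 3: S5  (read b: S5→S5)
  step 4: S5  (read b: S5→S5)
  step 5: S4  (read a: S5→S4)
  step 6: S3  (read a: S4→S3)
  step 7: S3  (read b: S3→S3)
  step 8: S5  (read a: S3→S5)

After reading 8 characters, D is in state S5.

S5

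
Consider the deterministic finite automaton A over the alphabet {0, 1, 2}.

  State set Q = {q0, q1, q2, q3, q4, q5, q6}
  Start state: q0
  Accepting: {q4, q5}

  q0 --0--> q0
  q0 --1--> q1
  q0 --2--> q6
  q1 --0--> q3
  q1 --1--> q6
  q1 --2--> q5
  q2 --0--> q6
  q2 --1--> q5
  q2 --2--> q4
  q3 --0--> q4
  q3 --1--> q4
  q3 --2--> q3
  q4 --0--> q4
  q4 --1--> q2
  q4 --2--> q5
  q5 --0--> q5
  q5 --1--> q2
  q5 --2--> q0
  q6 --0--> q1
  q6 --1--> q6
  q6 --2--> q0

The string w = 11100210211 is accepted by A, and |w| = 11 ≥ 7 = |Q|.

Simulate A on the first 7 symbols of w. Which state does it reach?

State sequence: q0 -1-> q1 -1-> q6 -1-> q6 -0-> q1 -0-> q3 -2-> q3 -1-> q4

After reading 7 characters, A is in state q4.

q4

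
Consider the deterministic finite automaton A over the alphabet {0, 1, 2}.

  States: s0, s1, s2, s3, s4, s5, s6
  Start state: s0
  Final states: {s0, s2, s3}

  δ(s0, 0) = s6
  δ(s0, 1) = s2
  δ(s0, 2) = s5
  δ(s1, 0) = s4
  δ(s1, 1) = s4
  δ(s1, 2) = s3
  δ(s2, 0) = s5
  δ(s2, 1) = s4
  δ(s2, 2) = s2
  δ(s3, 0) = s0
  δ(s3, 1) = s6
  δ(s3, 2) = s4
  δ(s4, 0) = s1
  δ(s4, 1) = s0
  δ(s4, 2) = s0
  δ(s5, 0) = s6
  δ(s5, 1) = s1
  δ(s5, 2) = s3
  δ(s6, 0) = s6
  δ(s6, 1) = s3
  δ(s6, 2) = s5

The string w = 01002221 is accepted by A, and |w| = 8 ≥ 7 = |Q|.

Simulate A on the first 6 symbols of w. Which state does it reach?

Run of A on the first 6 characters of w = 0 1 0 0 2 2:
  step 0: s0  (start)
  step 1: s6  (read 0: s0→s6)
  step 2: s3  (read 1: s6→s3)
  step 3: s0  (read 0: s3→s0)
  step 4: s6  (read 0: s0→s6)
  step 5: s5  (read 2: s6→s5)
  step 6: s3  (read 2: s5→s3)

After reading 6 characters, A is in state s3.

s3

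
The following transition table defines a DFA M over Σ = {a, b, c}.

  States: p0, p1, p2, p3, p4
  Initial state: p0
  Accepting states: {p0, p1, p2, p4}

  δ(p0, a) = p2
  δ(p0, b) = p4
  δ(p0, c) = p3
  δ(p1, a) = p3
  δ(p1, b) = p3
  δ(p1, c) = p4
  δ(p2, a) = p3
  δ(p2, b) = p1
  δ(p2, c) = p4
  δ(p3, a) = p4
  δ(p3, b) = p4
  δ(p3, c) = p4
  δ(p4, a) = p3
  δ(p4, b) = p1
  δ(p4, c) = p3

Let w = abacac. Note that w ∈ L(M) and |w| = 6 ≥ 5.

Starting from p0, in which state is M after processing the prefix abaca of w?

Run of M on the first 5 characters of w = a b a c a:
  step 0: p0  (start)
  step 1: p2  (read a: p0→p2)
  step 2: p1  (read b: p2→p1)
  step 3: p3  (read a: p1→p3)
  step 4: p4  (read c: p3→p4)
  step 5: p3  (read a: p4→p3)

After reading 5 characters, M is in state p3.
(This kind of state-tracing is the core of the pumping-lemma construction: with 5 states, pigeonhole forces a repeat within the first 5 steps.)

p3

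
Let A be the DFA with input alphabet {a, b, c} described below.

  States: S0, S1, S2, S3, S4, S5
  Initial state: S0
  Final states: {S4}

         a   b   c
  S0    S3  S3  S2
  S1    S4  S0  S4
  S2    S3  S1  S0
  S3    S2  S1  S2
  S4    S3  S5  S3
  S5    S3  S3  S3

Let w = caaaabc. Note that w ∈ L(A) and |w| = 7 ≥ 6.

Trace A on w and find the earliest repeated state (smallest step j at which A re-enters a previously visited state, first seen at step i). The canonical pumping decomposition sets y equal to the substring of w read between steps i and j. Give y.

State sequence: S0 -c-> S2 -a-> S3 -a-> S2 -a-> S3 -a-> S2 -b-> S1 -c-> S4
First repeat at step 3: S2 was already visited.

So i = 1, j = 3, giving x = w[0:1] = c, y = w[1:3] = aa, z = w[3:7] = aabc.
Check: |xy| = 3 ≤ 6 and |y| = 2 ≥ 1. Reading y takes A from S2 back to S2, so every xyⁱz is accepted.

aa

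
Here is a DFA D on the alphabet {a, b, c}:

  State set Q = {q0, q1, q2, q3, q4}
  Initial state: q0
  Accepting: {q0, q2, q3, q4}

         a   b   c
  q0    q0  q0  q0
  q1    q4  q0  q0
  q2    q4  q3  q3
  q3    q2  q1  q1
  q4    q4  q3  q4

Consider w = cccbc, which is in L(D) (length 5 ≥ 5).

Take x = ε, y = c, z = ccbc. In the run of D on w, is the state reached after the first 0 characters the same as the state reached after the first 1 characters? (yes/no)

yes

State sequence: q0 -c-> q0

After x (step 0): q0. After xy (step 1): q0.
They match, so y = c drives D around a cycle from q0 back to itself; pumping y any number of times keeps D in q0 before reading z, and xyⁱz ∈ L(D) for every i ≥ 0.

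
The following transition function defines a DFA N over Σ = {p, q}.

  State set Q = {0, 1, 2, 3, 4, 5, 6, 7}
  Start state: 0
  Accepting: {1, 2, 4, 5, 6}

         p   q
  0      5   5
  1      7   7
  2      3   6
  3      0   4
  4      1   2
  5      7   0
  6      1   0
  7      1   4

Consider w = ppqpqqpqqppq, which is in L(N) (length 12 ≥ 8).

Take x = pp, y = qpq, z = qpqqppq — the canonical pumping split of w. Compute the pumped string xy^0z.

ppqpqqppq

xy⁰z = xz = pp·qpqqppq = ppqpqqppq.
Reading y = qpq takes N from 7 back to 7, so after x the machine is still in 7, and z then leads to the accepting state 4. Hence ppqpqqppq ∈ L(N).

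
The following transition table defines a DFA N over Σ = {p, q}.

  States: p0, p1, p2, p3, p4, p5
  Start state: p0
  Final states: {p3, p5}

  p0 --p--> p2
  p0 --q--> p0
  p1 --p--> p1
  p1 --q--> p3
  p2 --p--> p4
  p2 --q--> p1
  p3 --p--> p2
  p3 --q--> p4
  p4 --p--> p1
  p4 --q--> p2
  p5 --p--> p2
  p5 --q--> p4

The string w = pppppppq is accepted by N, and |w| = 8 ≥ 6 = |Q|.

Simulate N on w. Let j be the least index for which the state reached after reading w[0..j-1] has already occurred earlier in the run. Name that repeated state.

State sequence: p0 -p-> p2 -p-> p4 -p-> p1 -p-> p1 -p-> p1 -p-> p1 -p-> p1 -q-> p3
First repeat at step 4: p1 was already visited.

The earliest repeat is at step j = 4: N is in p1, which it already visited at step i = 3.
The DFA has 6 states, so the proof of the pumping lemma guarantees a repeated state among the first 6+1 visited; the segment between the two visits is the pumpable y.

p1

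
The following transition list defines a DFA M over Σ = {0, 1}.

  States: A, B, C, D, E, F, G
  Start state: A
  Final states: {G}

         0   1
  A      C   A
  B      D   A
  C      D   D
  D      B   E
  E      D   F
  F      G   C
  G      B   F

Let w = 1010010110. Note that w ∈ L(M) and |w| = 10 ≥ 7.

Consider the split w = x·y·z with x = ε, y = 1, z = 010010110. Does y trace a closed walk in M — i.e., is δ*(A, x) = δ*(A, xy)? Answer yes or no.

Run of M on the first 1 characters of w = 1:
  step 0: A  (start)
  step 1: A  (read 1: A→A)

After x (step 0): A. After xy (step 1): A.
They match, so y = 1 drives M around a cycle from A back to itself; pumping y any number of times keeps M in A before reading z, and xyⁱz ∈ L(M) for every i ≥ 0.

yes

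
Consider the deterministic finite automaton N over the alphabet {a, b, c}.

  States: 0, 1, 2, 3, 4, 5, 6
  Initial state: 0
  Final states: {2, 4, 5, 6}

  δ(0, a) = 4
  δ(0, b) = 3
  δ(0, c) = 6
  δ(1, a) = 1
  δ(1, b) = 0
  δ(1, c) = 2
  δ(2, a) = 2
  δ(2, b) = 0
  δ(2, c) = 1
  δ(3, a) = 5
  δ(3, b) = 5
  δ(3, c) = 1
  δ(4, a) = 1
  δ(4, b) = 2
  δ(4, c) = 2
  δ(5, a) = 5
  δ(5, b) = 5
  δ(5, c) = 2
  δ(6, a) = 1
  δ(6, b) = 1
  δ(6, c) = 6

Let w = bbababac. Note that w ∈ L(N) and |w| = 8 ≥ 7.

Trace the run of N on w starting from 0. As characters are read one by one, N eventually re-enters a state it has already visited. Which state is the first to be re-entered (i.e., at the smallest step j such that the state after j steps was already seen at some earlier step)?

State sequence: 0 -b-> 3 -b-> 5 -a-> 5 -b-> 5 -a-> 5 -b-> 5 -a-> 5 -c-> 2
First repeat at step 3: 5 was already visited.

The earliest repeat is at step j = 3: N is in 5, which it already visited at step i = 2.
With |Q| = 7, pigeonhole forces a state repeat no later than step 7; the substring read between the first and second visits to that state can be pumped.

5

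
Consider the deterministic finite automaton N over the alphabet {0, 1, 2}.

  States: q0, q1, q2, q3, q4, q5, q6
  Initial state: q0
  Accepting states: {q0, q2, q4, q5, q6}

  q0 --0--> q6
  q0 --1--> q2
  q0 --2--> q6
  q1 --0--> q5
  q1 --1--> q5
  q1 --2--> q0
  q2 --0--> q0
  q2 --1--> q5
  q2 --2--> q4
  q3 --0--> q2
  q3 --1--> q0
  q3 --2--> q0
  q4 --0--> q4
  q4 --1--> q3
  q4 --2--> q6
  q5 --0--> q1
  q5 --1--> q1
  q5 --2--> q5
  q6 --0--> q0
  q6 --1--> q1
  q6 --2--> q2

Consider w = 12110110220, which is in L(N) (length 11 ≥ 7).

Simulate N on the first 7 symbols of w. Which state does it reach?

Run of N on the first 7 characters of w = 1 2 1 1 0 1 1:
  step 0: q0  (start)
  step 1: q2  (read 1: q0→q2)
  step 2: q4  (read 2: q2→q4)
  step 3: q3  (read 1: q4→q3)
  step 4: q0  (read 1: q3→q0)
  step 5: q6  (read 0: q0→q6)
  step 6: q1  (read 1: q6→q1)
  step 7: q5  (read 1: q1→q5)

After reading 7 characters, N is in state q5.

q5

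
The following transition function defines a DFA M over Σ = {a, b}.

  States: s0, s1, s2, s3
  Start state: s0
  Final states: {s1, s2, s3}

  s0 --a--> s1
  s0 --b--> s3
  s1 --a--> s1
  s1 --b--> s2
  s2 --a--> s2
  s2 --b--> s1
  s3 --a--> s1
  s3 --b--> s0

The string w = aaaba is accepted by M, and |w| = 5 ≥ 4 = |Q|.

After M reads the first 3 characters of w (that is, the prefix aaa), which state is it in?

State sequence: s0 -a-> s1 -a-> s1 -a-> s1

After reading 3 characters, M is in state s1.

s1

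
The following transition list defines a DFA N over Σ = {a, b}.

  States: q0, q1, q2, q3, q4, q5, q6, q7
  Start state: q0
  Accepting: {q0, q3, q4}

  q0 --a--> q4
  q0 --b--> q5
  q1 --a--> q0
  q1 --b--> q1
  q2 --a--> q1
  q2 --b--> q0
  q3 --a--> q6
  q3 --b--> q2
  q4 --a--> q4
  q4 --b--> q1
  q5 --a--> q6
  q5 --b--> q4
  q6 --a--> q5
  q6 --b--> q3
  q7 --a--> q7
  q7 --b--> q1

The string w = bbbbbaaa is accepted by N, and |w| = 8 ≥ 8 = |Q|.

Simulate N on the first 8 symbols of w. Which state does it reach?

q4

State sequence: q0 -b-> q5 -b-> q4 -b-> q1 -b-> q1 -b-> q1 -a-> q0 -a-> q4 -a-> q4

After reading 8 characters, N is in state q4.
(This kind of state-tracing is the core of the pumping-lemma construction: with 8 states, pigeonhole forces a repeat within the first 8 steps.)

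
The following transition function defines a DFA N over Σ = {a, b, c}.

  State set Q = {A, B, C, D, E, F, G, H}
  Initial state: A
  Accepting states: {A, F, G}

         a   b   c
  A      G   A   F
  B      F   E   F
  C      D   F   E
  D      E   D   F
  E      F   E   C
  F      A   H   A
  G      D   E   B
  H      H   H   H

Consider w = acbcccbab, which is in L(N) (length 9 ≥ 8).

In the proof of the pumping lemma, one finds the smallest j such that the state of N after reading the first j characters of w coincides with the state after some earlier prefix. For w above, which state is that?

E

State sequence: A -a-> G -c-> B -b-> E -c-> C -c-> E -c-> C -b-> F -a-> A -b-> A
First repeat at step 5: E was already visited.

The earliest repeat is at step j = 5: N is in E, which it already visited at step i = 3.
Pumping length from the standard proof: p = 8 (the number of states). The repeated state found above gives |xy| = j ≤ 8 and |y| = j − i ≥ 1.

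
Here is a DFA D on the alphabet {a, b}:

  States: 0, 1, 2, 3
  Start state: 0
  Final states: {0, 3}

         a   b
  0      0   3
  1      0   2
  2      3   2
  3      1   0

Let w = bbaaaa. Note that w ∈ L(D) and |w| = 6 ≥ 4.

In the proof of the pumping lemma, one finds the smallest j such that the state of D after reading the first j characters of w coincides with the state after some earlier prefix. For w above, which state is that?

0

Run of D on w = b b a a a a:
  step 0: 0  (start)
  step 1: 3  (read b: 0→3)
  step 2: 0  (read b: 3→0)   ← first repeat (0 seen earlier)
  step 3: 0  (read a: 0→0)
  step 4: 0  (read a: 0→0)
  step 5: 0  (read a: 0→0)
  step 6: 0  (read a: 0→0)

The earliest repeat is at step j = 2: D is in 0, which it already visited at step i = 0.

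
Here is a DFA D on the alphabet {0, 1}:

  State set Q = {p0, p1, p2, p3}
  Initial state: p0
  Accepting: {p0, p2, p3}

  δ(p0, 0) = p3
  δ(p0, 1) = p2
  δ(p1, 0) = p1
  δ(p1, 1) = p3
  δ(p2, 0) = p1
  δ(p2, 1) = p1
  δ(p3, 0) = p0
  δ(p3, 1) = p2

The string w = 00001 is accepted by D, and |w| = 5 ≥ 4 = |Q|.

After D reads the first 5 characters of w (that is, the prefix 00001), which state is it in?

Run of D on the first 5 characters of w = 0 0 0 0 1:
  step 0: p0  (start)
  step 1: p3  (read 0: p0→p3)
  step 2: p0  (read 0: p3→p0)
  step 3: p3  (read 0: p0→p3)
  step 4: p0  (read 0: p3→p0)
  step 5: p2  (read 1: p0→p2)

After reading 5 characters, D is in state p2.

p2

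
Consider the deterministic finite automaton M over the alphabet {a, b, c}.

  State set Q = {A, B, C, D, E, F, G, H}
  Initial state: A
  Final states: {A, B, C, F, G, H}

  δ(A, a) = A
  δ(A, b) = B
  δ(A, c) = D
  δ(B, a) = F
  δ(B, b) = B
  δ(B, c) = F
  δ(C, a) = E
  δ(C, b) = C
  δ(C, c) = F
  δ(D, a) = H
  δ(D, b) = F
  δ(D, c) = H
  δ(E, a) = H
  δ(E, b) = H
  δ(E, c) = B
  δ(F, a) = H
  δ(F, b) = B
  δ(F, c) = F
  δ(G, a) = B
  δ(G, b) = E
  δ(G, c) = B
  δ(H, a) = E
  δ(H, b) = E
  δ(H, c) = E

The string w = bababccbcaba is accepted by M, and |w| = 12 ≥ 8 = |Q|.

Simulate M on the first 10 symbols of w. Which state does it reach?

Run of M on the first 10 characters of w = b a b a b c c b c a:
  step 0: A  (start)
  step 1: B  (read b: A→B)
  step 2: F  (read a: B→F)
  step 3: B  (read b: F→B)
  step 4: F  (read a: B→F)
  step 5: B  (read b: F→B)
  step 6: F  (read c: B→F)
  step 7: F  (read c: F→F)
  step 8: B  (read b: F→B)
  step 9: F  (read c: B→F)
  step 10: H  (read a: F→H)

After reading 10 characters, M is in state H.

H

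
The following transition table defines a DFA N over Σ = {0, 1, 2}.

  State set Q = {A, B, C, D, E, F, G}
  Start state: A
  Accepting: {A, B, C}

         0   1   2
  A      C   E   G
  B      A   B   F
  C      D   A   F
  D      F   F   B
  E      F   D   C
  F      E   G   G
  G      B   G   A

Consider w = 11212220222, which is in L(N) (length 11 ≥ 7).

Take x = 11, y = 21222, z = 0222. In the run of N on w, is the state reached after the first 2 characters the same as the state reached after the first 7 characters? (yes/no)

Run of N on the first 7 characters of w = 1 1 2 1 2 2 2:
  step 0: A  (start)
  step 1: E  (read 1: A→E)
  step 2: D  (read 1: E→D)
  step 3: B  (read 2: D→B)
  step 4: B  (read 1: B→B)
  step 5: F  (read 2: B→F)
  step 6: G  (read 2: F→G)
  step 7: A  (read 2: G→A)

After x (step 2): D. After xy (step 7): A.
They differ (D ≠ A), so y is not a cycle from the state after x; this split is not the one the pumping-lemma construction produces, and pumping y need not keep the string in L(N).

no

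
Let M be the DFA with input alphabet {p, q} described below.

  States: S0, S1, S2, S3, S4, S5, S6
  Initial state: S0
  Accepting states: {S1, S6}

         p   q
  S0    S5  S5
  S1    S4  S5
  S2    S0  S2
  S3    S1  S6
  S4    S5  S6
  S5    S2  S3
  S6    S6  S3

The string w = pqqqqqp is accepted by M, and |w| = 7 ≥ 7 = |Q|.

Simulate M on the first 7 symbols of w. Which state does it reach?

S1

Run of M on the first 7 characters of w = p q q q q q p:
  step 0: S0  (start)
  step 1: S5  (read p: S0→S5)
  step 2: S3  (read q: S5→S3)
  step 3: S6  (read q: S3→S6)
  step 4: S3  (read q: S6→S3)
  step 5: S6  (read q: S3→S6)
  step 6: S3  (read q: S6→S3)
  step 7: S1  (read p: S3→S1)

After reading 7 characters, M is in state S1.
(This kind of state-tracing is the core of the pumping-lemma construction: with 7 states, pigeonhole forces a repeat within the first 7 steps.)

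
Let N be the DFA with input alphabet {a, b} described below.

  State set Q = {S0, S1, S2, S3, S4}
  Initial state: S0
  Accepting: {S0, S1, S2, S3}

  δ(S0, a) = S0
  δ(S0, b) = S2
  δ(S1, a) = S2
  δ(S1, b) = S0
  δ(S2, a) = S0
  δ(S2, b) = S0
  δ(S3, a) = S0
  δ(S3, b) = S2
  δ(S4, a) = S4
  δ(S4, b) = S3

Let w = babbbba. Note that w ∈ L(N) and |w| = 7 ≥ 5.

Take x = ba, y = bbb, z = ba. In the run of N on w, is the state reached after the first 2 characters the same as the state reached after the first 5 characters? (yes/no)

no

State sequence: S0 -b-> S2 -a-> S0 -b-> S2 -b-> S0 -b-> S2

After x (step 2): S0. After xy (step 5): S2.
They differ (S0 ≠ S2), so y is not a cycle from the state after x; this split is not the one the pumping-lemma construction produces, and pumping y need not keep the string in L(N).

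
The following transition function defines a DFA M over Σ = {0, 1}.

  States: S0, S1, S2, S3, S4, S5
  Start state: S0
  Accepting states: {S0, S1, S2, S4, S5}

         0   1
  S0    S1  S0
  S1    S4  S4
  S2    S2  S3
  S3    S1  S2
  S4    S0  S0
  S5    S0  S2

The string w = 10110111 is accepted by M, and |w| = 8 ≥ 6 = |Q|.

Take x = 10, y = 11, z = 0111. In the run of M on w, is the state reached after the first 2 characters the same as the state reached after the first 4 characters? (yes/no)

Run of M on the first 4 characters of w = 1 0 1 1:
  step 0: S0  (start)
  step 1: S0  (read 1: S0→S0)
  step 2: S1  (read 0: S0→S1)
  step 3: S4  (read 1: S1→S4)
  step 4: S0  (read 1: S4→S0)

After x (step 2): S1. After xy (step 4): S0.
They differ (S1 ≠ S0), so y is not a cycle from the state after x; this split is not the one the pumping-lemma construction produces, and pumping y need not keep the string in L(M).

no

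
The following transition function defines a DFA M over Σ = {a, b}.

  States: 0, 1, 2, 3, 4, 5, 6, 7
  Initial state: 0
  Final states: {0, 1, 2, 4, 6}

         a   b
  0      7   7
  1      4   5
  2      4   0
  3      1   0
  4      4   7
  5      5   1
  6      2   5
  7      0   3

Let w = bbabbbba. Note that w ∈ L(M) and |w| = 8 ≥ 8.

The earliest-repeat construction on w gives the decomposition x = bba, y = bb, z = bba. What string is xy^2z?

bbabbbbbba

xy^2z = bba·bb·bb·bba = bbabbbbbba.
Reading y = bb takes M from 1 back to 1, so after x·y·y the machine is still in 1, and z then leads to the accepting state 4. Hence bbabbbbbba ∈ L(M).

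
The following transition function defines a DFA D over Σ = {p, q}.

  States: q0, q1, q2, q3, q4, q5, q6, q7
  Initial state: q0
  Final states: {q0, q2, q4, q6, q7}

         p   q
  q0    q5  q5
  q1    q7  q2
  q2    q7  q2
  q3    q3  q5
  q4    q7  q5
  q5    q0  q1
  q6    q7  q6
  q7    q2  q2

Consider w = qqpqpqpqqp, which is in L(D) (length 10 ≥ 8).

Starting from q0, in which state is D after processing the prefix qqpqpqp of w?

Run of D on the first 7 characters of w = q q p q p q p:
  step 0: q0  (start)
  step 1: q5  (read q: q0→q5)
  step 2: q1  (read q: q5→q1)
  step 3: q7  (read p: q1→q7)
  step 4: q2  (read q: q7→q2)
  step 5: q7  (read p: q2→q7)
  step 6: q2  (read q: q7→q2)
  step 7: q7  (read p: q2→q7)

After reading 7 characters, D is in state q7.
(This kind of state-tracing is the core of the pumping-lemma construction: with 8 states, pigeonhole forces a repeat within the first 8 steps.)

q7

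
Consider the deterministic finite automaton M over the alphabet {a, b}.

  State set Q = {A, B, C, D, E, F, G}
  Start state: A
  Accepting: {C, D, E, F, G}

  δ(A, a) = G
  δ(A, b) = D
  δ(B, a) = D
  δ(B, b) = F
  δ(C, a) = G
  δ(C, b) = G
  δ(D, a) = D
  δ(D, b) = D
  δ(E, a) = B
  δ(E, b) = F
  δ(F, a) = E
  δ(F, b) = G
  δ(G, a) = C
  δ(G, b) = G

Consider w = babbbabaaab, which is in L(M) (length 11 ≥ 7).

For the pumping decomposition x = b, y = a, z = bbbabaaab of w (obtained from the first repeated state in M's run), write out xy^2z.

xy^2z = b·a·a·bbbabaaab = baabbbabaaab.
Reading y = a takes M from D back to D, so after x·y·y the machine is still in D, and z then leads to the accepting state D. Hence baabbbabaaab ∈ L(M).

baabbbabaaab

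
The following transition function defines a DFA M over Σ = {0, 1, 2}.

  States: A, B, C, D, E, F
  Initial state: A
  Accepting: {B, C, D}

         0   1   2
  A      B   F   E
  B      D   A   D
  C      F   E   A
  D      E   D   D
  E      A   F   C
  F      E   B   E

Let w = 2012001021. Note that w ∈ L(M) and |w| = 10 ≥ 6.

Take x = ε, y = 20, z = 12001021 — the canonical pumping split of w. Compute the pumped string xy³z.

20202012001021

xy^3z = ε·20·20·20·12001021 = 20202012001021.
Reading y = 20 takes M from A back to A, so after x·y·y·y the machine is still in A, and z then leads to the accepting state D. Hence 20202012001021 ∈ L(M).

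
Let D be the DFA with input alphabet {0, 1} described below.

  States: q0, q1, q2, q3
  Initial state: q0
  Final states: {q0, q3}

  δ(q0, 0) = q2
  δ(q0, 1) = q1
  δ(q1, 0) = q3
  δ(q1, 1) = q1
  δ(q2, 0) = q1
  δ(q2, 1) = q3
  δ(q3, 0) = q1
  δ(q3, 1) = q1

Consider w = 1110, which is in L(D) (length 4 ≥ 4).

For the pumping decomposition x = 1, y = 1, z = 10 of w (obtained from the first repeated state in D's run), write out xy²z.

11110

xy^2z = 1·1·1·10 = 11110.
Reading y = 1 takes D from q1 back to q1, so after x·y·y the machine is still in q1, and z then leads to the accepting state q3. Hence 11110 ∈ L(D).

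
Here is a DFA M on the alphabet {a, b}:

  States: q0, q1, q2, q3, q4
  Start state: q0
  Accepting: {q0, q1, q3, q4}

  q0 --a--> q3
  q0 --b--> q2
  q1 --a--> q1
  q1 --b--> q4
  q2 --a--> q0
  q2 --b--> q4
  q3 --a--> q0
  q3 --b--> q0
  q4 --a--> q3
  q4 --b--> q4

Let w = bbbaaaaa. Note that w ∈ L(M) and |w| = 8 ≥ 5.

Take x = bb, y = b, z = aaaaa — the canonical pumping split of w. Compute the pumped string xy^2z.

bbbbaaaaa

xy^2z = bb·b·b·aaaaa = bbbbaaaaa.
Reading y = b takes M from q4 back to q4, so after x·y·y the machine is still in q4, and z then leads to the accepting state q3. Hence bbbbaaaaa ∈ L(M).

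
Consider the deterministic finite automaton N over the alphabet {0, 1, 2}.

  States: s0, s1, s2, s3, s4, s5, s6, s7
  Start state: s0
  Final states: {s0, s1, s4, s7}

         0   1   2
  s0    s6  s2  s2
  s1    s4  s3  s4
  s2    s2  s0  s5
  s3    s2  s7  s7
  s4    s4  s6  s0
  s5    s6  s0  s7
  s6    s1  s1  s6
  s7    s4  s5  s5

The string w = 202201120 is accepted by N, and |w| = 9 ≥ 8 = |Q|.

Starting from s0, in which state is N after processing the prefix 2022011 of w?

s1

Run of N on the first 7 characters of w = 2 0 2 2 0 1 1:
  step 0: s0  (start)
  step 1: s2  (read 2: s0→s2)
  step 2: s2  (read 0: s2→s2)
  step 3: s5  (read 2: s2→s5)
  step 4: s7  (read 2: s5→s7)
  step 5: s4  (read 0: s7→s4)
  step 6: s6  (read 1: s4→s6)
  step 7: s1  (read 1: s6→s1)

After reading 7 characters, N is in state s1.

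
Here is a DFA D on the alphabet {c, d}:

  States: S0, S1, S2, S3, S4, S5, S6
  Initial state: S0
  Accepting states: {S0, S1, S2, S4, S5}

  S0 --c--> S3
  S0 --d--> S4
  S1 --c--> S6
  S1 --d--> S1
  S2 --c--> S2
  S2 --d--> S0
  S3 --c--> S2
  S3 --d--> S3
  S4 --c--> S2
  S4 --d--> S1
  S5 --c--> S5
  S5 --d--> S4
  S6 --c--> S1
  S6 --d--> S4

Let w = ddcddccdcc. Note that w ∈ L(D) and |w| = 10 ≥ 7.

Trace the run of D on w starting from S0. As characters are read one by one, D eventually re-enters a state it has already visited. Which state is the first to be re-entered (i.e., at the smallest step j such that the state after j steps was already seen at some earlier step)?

S4

Run of D on w = d d c d d c c d c c:
  step 0: S0  (start)
  step 1: S4  (read d: S0→S4)
  step 2: S1  (read d: S4→S1)
  step 3: S6  (read c: S1→S6)
  step 4: S4  (read d: S6→S4)   ← first repeat (S4 seen earlier)
  step 5: S1  (read d: S4→S1)
  step 6: S6  (read c: S1→S6)
  step 7: S1  (read c: S6→S1)
  step 8: S1  (read d: S1→S1)
  step 9: S6  (read c: S1→S6)
  step 10: S1  (read c: S6→S1)

The earliest repeat is at step j = 4: D is in S4, which it already visited at step i = 1.
Since D has 7 states, any run of length ≥ 7 visits 7+1 states, so by pigeonhole some state repeats within the first 7 steps — that repeat gives the pumpable loop.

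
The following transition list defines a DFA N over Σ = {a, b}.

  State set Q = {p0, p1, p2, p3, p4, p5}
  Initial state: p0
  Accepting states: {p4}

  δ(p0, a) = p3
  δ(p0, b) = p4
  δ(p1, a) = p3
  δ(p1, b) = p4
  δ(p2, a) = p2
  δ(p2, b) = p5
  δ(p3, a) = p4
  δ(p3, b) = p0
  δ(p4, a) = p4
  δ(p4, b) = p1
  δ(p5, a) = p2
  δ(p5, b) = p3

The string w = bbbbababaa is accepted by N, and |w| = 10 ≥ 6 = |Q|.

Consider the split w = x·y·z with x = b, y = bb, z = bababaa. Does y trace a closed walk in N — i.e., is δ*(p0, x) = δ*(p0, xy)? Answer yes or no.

Run of N on the first 3 characters of w = b b b:
  step 0: p0  (start)
  step 1: p4  (read b: p0→p4)
  step 2: p1  (read b: p4→p1)
  step 3: p4  (read b: p1→p4)

After x (step 1): p4. After xy (step 3): p4.
They match, so y = bb drives N around a cycle from p4 back to itself; pumping y any number of times keeps N in p4 before reading z, and xyⁱz ∈ L(N) for every i ≥ 0.

yes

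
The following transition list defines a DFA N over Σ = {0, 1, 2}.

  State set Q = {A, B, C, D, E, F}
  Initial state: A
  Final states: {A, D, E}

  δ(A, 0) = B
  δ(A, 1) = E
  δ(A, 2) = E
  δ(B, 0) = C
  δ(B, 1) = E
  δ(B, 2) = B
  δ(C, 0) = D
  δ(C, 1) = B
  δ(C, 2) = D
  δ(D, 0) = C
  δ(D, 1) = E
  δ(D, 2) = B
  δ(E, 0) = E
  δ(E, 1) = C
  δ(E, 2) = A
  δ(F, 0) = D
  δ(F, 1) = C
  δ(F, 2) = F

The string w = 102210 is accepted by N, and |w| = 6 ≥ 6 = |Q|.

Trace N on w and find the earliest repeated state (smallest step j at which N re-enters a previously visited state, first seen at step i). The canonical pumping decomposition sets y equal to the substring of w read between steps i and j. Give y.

Run of N on w = 1 0 2 2 1 0:
  step 0: A  (start)
  step 1: E  (read 1: A→E)
  step 2: E  (read 0: E→E)   ← first repeat (E seen earlier)
  step 3: A  (read 2: E→A)
  step 4: E  (read 2: A→E)
  step 5: C  (read 1: E→C)
  step 6: D  (read 0: C→D)

So i = 1, j = 2, giving x = w[0:1] = 1, y = w[1:2] = 0, z = w[2:6] = 2210.
Check: |xy| = 2 ≤ 6 and |y| = 1 ≥ 1. Reading y takes N from E back to E, so every xyⁱz is accepted.

0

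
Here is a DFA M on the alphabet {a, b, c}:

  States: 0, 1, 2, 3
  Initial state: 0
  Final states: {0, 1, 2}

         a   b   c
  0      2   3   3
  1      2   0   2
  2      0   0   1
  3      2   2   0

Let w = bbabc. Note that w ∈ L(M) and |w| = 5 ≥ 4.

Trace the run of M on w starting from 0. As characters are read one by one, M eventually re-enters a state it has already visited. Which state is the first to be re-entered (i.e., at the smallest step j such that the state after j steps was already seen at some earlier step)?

Run of M on w = b b a b c:
  step 0: 0  (start)
  step 1: 3  (read b: 0→3)
  step 2: 2  (read b: 3→2)
  step 3: 0  (read a: 2→0)   ← first repeat (0 seen earlier)
  step 4: 3  (read b: 0→3)
  step 5: 0  (read c: 3→0)

The earliest repeat is at step j = 3: M is in 0, which it already visited at step i = 0.

0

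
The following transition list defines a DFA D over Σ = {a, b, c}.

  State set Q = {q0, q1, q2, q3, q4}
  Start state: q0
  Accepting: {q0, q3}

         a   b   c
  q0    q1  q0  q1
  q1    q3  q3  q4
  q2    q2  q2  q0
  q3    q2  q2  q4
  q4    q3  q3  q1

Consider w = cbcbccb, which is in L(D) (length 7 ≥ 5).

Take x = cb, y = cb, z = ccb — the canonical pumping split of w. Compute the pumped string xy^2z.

cbcbcbccb

xy^2z = cb·cb·cb·ccb = cbcbcbccb.
Reading y = cb takes D from q3 back to q3, so after x·y·y the machine is still in q3, and z then leads to the accepting state q3. Hence cbcbcbccb ∈ L(D).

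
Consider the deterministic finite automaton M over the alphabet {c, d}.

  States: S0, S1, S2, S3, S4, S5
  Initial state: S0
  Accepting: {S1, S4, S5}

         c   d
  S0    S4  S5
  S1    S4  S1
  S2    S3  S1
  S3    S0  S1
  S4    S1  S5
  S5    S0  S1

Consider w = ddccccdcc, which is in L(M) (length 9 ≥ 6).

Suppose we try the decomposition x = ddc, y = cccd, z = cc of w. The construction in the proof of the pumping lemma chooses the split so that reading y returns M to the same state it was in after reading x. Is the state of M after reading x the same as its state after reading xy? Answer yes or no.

Run of M on the first 7 characters of w = d d c c c c d:
  step 0: S0  (start)
  step 1: S5  (read d: S0→S5)
  step 2: S1  (read d: S5→S1)
  step 3: S4  (read c: S1→S4)
  step 4: S1  (read c: S4→S1)
  step 5: S4  (read c: S1→S4)
  step 6: S1  (read c: S4→S1)
  step 7: S1  (read d: S1→S1)

After x (step 3): S4. After xy (step 7): S1.
They differ (S4 ≠ S1), so y is not a cycle from the state after x; this split is not the one the pumping-lemma construction produces, and pumping y need not keep the string in L(M).

no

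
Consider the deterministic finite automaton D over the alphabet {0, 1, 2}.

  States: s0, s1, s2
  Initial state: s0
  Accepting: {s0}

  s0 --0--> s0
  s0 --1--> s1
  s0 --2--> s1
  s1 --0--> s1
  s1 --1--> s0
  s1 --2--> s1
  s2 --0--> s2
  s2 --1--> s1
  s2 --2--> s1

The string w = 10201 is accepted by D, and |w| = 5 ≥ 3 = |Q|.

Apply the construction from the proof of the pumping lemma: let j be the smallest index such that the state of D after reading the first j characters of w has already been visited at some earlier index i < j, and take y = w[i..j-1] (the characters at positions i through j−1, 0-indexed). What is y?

State sequence: s0 -1-> s1 -0-> s1 -2-> s1 -0-> s1 -1-> s0
First repeat at step 2: s1 was already visited.

So i = 1, j = 2, giving x = w[0:1] = 1, y = w[1:2] = 0, z = w[2:5] = 201.
Check: |xy| = 2 ≤ 3 and |y| = 1 ≥ 1. Reading y takes D from s1 back to s1, so every xyⁱz is accepted.
With |Q| = 3, pigeonhole forces a state repeat no later than step 3; the substring read between the first and second visits to that state can be pumped.

0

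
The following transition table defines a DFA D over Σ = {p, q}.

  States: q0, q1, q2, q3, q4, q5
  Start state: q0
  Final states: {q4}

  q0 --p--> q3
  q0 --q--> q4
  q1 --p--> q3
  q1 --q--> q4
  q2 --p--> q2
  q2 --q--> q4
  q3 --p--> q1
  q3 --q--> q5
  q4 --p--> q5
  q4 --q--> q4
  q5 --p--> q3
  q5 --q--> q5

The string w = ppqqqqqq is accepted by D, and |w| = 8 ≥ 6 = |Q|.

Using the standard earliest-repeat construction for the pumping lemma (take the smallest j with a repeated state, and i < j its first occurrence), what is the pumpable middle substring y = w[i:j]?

Run of D on w = p p q q q q q q:
  step 0: q0  (start)
  step 1: q3  (read p: q0→q3)
  step 2: q1  (read p: q3→q1)
  step 3: q4  (read q: q1→q4)
  step 4: q4  (read q: q4→q4)   ← first repeat (q4 seen earlier)
  step 5: q4  (read q: q4→q4)
  step 6: q4  (read q: q4→q4)
  step 7: q4  (read q: q4→q4)
  step 8: q4  (read q: q4→q4)

So i = 3, j = 4, giving x = w[0:3] = ppq, y = w[3:4] = q, z = w[4:8] = qqqq.
Check: |xy| = 4 ≤ 6 and |y| = 1 ≥ 1. Reading y takes D from q4 back to q4, so every xyⁱz is accepted.
With |Q| = 6, pigeonhole forces a state repeat no later than step 6; the substring read between the first and second visits to that state can be pumped.

q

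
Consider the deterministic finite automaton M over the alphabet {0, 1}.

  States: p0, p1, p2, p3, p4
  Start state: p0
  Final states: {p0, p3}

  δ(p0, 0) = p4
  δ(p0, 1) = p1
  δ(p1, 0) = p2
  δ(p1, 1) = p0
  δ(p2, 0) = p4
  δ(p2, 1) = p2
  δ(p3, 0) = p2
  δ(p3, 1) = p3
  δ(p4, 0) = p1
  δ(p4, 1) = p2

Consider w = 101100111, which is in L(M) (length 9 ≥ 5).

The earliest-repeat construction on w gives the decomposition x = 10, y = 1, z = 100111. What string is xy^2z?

1011100111

xy^2z = 10·1·1·100111 = 1011100111.
Reading y = 1 takes M from p2 back to p2, so after x·y·y the machine is still in p2, and z then leads to the accepting state p0. Hence 1011100111 ∈ L(M).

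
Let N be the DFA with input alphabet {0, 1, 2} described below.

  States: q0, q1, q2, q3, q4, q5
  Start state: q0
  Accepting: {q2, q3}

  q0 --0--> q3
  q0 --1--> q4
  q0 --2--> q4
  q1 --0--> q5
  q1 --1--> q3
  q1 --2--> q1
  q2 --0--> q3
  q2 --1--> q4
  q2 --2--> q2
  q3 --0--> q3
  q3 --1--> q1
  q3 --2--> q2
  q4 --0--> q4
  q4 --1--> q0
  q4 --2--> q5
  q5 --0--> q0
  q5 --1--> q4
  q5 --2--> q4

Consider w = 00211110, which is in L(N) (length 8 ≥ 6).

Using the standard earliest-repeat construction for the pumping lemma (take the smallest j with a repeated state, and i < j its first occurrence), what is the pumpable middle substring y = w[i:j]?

State sequence: q0 -0-> q3 -0-> q3 -2-> q2 -1-> q4 -1-> q0 -1-> q4 -1-> q0 -0-> q3
First repeat at step 2: q3 was already visited.

So i = 1, j = 2, giving x = w[0:1] = 0, y = w[1:2] = 0, z = w[2:8] = 211110.
Check: |xy| = 2 ≤ 6 and |y| = 1 ≥ 1. Reading y takes N from q3 back to q3, so every xyⁱz is accepted.

0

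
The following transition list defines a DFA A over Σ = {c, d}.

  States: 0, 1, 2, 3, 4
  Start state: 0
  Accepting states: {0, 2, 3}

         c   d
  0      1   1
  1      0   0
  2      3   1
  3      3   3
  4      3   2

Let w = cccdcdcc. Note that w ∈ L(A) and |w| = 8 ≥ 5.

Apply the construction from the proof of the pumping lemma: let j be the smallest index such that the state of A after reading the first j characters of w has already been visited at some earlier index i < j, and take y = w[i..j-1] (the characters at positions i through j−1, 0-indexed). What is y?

State sequence: 0 -c-> 1 -c-> 0 -c-> 1 -d-> 0 -c-> 1 -d-> 0 -c-> 1 -c-> 0
First repeat at step 2: 0 was already visited.

So i = 0, j = 2, giving x = w[0:0] = ε, y = w[0:2] = cc, z = w[2:8] = cdcdcc.
Check: |xy| = 2 ≤ 5 and |y| = 2 ≥ 1. Reading y takes A from 0 back to 0, so every xyⁱz is accepted.
With |Q| = 5, pigeonhole forces a state repeat no later than step 5; the substring read between the first and second visits to that state can be pumped.

cc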